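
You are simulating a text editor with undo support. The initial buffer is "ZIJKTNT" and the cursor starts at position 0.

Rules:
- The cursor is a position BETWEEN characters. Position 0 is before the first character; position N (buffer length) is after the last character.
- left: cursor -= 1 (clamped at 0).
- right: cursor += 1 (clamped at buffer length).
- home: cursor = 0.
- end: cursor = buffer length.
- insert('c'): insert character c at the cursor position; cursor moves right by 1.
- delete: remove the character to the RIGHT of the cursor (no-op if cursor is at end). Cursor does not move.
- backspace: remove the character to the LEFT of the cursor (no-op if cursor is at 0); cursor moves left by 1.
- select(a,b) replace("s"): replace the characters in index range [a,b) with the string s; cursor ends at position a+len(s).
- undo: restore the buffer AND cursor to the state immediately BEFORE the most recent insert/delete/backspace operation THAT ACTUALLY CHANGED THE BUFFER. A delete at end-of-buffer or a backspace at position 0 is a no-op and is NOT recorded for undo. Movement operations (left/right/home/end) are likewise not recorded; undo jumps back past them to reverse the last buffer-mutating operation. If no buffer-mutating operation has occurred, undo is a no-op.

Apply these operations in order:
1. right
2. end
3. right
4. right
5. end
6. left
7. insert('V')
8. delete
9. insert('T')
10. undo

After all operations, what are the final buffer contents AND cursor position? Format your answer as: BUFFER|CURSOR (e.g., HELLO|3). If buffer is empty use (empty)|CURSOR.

Answer: ZIJKTNV|7

Derivation:
After op 1 (right): buf='ZIJKTNT' cursor=1
After op 2 (end): buf='ZIJKTNT' cursor=7
After op 3 (right): buf='ZIJKTNT' cursor=7
After op 4 (right): buf='ZIJKTNT' cursor=7
After op 5 (end): buf='ZIJKTNT' cursor=7
After op 6 (left): buf='ZIJKTNT' cursor=6
After op 7 (insert('V')): buf='ZIJKTNVT' cursor=7
After op 8 (delete): buf='ZIJKTNV' cursor=7
After op 9 (insert('T')): buf='ZIJKTNVT' cursor=8
After op 10 (undo): buf='ZIJKTNV' cursor=7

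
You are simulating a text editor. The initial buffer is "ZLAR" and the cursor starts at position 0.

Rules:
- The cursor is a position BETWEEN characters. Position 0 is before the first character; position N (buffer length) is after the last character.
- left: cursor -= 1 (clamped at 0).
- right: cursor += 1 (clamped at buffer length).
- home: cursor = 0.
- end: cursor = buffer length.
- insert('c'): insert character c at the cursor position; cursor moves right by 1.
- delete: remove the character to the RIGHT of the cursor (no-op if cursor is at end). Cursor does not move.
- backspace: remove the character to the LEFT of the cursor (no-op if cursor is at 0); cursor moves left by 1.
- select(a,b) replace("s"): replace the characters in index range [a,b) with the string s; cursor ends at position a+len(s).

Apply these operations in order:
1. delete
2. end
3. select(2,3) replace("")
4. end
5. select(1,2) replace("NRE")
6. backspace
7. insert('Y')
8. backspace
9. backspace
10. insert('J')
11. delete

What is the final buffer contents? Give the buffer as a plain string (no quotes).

Answer: LNJ

Derivation:
After op 1 (delete): buf='LAR' cursor=0
After op 2 (end): buf='LAR' cursor=3
After op 3 (select(2,3) replace("")): buf='LA' cursor=2
After op 4 (end): buf='LA' cursor=2
After op 5 (select(1,2) replace("NRE")): buf='LNRE' cursor=4
After op 6 (backspace): buf='LNR' cursor=3
After op 7 (insert('Y')): buf='LNRY' cursor=4
After op 8 (backspace): buf='LNR' cursor=3
After op 9 (backspace): buf='LN' cursor=2
After op 10 (insert('J')): buf='LNJ' cursor=3
After op 11 (delete): buf='LNJ' cursor=3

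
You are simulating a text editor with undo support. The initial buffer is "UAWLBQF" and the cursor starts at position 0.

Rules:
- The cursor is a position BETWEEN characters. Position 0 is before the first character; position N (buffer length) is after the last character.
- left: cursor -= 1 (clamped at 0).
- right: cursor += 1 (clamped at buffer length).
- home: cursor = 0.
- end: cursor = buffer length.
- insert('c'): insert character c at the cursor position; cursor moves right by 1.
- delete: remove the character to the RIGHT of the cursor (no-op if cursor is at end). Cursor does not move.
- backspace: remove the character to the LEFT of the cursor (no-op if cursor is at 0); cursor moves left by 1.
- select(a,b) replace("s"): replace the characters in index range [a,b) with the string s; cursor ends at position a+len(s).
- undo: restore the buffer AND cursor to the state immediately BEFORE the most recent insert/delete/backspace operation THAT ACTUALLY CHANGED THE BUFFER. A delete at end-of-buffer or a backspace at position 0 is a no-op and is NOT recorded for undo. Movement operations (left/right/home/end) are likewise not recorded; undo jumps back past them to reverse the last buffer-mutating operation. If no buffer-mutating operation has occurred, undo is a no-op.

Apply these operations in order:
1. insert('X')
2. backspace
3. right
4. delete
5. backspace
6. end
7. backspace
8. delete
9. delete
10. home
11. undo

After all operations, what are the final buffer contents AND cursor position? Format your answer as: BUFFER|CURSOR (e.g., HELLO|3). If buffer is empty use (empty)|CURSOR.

Answer: WLBQF|5

Derivation:
After op 1 (insert('X')): buf='XUAWLBQF' cursor=1
After op 2 (backspace): buf='UAWLBQF' cursor=0
After op 3 (right): buf='UAWLBQF' cursor=1
After op 4 (delete): buf='UWLBQF' cursor=1
After op 5 (backspace): buf='WLBQF' cursor=0
After op 6 (end): buf='WLBQF' cursor=5
After op 7 (backspace): buf='WLBQ' cursor=4
After op 8 (delete): buf='WLBQ' cursor=4
After op 9 (delete): buf='WLBQ' cursor=4
After op 10 (home): buf='WLBQ' cursor=0
After op 11 (undo): buf='WLBQF' cursor=5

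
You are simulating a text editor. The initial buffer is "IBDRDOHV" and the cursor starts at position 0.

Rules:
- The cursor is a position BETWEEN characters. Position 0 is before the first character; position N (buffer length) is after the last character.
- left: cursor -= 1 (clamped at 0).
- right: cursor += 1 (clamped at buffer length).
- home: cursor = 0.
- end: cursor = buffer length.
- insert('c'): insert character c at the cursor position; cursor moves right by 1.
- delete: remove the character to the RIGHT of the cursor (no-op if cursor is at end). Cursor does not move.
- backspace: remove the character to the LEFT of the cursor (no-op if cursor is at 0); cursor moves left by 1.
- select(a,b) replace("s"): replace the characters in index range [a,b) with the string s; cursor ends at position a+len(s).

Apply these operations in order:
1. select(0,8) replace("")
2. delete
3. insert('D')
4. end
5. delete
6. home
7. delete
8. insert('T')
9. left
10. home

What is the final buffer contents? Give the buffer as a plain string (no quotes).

Answer: T

Derivation:
After op 1 (select(0,8) replace("")): buf='(empty)' cursor=0
After op 2 (delete): buf='(empty)' cursor=0
After op 3 (insert('D')): buf='D' cursor=1
After op 4 (end): buf='D' cursor=1
After op 5 (delete): buf='D' cursor=1
After op 6 (home): buf='D' cursor=0
After op 7 (delete): buf='(empty)' cursor=0
After op 8 (insert('T')): buf='T' cursor=1
After op 9 (left): buf='T' cursor=0
After op 10 (home): buf='T' cursor=0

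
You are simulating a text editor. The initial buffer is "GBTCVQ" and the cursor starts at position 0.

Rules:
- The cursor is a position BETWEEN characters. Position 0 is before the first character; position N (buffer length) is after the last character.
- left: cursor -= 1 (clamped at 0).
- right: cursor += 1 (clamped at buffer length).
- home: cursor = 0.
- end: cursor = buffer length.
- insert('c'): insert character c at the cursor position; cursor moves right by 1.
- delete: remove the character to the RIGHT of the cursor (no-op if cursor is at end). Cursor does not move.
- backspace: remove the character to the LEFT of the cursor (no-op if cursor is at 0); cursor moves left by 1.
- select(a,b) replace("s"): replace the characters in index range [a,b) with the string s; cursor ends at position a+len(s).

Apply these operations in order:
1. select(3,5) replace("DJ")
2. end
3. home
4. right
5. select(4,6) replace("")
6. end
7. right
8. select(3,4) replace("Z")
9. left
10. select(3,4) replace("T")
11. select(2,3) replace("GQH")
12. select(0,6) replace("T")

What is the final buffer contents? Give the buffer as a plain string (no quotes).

Answer: T

Derivation:
After op 1 (select(3,5) replace("DJ")): buf='GBTDJQ' cursor=5
After op 2 (end): buf='GBTDJQ' cursor=6
After op 3 (home): buf='GBTDJQ' cursor=0
After op 4 (right): buf='GBTDJQ' cursor=1
After op 5 (select(4,6) replace("")): buf='GBTD' cursor=4
After op 6 (end): buf='GBTD' cursor=4
After op 7 (right): buf='GBTD' cursor=4
After op 8 (select(3,4) replace("Z")): buf='GBTZ' cursor=4
After op 9 (left): buf='GBTZ' cursor=3
After op 10 (select(3,4) replace("T")): buf='GBTT' cursor=4
After op 11 (select(2,3) replace("GQH")): buf='GBGQHT' cursor=5
After op 12 (select(0,6) replace("T")): buf='T' cursor=1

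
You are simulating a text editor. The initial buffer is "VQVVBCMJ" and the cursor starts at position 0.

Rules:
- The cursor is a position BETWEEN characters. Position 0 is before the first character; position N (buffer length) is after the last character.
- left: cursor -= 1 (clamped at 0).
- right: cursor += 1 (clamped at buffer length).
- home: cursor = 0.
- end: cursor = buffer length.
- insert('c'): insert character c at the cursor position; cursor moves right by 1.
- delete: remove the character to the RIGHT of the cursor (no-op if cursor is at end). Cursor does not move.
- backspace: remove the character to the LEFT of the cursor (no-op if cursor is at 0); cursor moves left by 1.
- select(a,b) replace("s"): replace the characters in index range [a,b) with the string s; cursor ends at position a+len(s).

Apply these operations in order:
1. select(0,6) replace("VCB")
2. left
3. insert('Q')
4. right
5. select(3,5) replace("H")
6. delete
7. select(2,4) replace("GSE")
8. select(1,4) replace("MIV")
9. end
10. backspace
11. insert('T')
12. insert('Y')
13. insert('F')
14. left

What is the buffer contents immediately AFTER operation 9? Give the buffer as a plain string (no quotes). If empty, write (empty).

Answer: VMIVE

Derivation:
After op 1 (select(0,6) replace("VCB")): buf='VCBMJ' cursor=3
After op 2 (left): buf='VCBMJ' cursor=2
After op 3 (insert('Q')): buf='VCQBMJ' cursor=3
After op 4 (right): buf='VCQBMJ' cursor=4
After op 5 (select(3,5) replace("H")): buf='VCQHJ' cursor=4
After op 6 (delete): buf='VCQH' cursor=4
After op 7 (select(2,4) replace("GSE")): buf='VCGSE' cursor=5
After op 8 (select(1,4) replace("MIV")): buf='VMIVE' cursor=4
After op 9 (end): buf='VMIVE' cursor=5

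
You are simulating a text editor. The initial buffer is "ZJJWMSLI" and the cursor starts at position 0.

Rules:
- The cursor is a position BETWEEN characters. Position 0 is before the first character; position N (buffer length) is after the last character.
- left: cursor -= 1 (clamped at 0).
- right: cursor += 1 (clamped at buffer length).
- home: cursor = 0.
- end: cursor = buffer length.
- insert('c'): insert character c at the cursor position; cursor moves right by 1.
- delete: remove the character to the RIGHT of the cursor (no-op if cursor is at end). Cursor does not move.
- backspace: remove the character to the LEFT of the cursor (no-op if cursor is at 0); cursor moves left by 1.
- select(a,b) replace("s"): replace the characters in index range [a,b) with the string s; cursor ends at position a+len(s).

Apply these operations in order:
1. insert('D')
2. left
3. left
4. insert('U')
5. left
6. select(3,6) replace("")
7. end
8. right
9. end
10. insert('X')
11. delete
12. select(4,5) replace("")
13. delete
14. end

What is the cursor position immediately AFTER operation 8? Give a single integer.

Answer: 7

Derivation:
After op 1 (insert('D')): buf='DZJJWMSLI' cursor=1
After op 2 (left): buf='DZJJWMSLI' cursor=0
After op 3 (left): buf='DZJJWMSLI' cursor=0
After op 4 (insert('U')): buf='UDZJJWMSLI' cursor=1
After op 5 (left): buf='UDZJJWMSLI' cursor=0
After op 6 (select(3,6) replace("")): buf='UDZMSLI' cursor=3
After op 7 (end): buf='UDZMSLI' cursor=7
After op 8 (right): buf='UDZMSLI' cursor=7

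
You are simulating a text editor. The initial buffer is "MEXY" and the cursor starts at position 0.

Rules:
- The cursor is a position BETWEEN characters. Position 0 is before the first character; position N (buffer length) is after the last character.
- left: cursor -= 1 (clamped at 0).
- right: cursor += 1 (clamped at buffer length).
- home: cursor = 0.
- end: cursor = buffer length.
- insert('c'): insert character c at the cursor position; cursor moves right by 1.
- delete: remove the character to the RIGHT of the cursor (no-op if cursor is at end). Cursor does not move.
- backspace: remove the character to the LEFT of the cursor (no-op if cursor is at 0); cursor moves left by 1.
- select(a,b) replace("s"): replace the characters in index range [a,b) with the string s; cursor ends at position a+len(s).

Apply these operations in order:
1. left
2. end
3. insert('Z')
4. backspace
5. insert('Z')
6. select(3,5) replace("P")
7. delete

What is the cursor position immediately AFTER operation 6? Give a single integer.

Answer: 4

Derivation:
After op 1 (left): buf='MEXY' cursor=0
After op 2 (end): buf='MEXY' cursor=4
After op 3 (insert('Z')): buf='MEXYZ' cursor=5
After op 4 (backspace): buf='MEXY' cursor=4
After op 5 (insert('Z')): buf='MEXYZ' cursor=5
After op 6 (select(3,5) replace("P")): buf='MEXP' cursor=4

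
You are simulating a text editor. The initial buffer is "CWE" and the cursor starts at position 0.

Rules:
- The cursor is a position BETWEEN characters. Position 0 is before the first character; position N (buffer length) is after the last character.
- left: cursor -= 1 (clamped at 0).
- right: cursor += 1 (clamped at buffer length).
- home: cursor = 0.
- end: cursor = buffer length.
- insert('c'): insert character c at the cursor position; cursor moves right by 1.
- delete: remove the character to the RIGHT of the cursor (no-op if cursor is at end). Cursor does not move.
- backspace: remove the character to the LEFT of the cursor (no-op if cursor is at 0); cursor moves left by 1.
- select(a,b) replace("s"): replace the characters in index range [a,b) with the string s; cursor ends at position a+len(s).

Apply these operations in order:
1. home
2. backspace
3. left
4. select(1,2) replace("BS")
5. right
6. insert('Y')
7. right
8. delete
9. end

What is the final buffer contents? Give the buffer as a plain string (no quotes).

Answer: CBSEY

Derivation:
After op 1 (home): buf='CWE' cursor=0
After op 2 (backspace): buf='CWE' cursor=0
After op 3 (left): buf='CWE' cursor=0
After op 4 (select(1,2) replace("BS")): buf='CBSE' cursor=3
After op 5 (right): buf='CBSE' cursor=4
After op 6 (insert('Y')): buf='CBSEY' cursor=5
After op 7 (right): buf='CBSEY' cursor=5
After op 8 (delete): buf='CBSEY' cursor=5
After op 9 (end): buf='CBSEY' cursor=5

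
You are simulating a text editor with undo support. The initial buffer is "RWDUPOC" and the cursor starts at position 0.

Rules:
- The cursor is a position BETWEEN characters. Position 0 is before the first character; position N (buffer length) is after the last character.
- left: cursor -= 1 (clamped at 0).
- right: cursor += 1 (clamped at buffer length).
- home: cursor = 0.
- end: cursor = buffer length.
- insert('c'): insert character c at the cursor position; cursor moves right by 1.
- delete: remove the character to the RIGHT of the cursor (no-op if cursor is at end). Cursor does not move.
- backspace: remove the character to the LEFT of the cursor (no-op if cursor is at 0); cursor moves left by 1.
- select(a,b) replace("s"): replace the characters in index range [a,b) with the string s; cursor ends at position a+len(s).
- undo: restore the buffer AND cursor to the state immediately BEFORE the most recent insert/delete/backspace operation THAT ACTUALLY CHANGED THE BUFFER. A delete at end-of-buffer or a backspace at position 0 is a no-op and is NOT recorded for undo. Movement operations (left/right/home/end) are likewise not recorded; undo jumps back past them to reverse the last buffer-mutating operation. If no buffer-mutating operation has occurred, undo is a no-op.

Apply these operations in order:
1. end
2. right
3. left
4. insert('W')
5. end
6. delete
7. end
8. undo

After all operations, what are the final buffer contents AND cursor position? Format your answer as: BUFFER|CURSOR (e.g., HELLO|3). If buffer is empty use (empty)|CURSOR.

Answer: RWDUPOC|6

Derivation:
After op 1 (end): buf='RWDUPOC' cursor=7
After op 2 (right): buf='RWDUPOC' cursor=7
After op 3 (left): buf='RWDUPOC' cursor=6
After op 4 (insert('W')): buf='RWDUPOWC' cursor=7
After op 5 (end): buf='RWDUPOWC' cursor=8
After op 6 (delete): buf='RWDUPOWC' cursor=8
After op 7 (end): buf='RWDUPOWC' cursor=8
After op 8 (undo): buf='RWDUPOC' cursor=6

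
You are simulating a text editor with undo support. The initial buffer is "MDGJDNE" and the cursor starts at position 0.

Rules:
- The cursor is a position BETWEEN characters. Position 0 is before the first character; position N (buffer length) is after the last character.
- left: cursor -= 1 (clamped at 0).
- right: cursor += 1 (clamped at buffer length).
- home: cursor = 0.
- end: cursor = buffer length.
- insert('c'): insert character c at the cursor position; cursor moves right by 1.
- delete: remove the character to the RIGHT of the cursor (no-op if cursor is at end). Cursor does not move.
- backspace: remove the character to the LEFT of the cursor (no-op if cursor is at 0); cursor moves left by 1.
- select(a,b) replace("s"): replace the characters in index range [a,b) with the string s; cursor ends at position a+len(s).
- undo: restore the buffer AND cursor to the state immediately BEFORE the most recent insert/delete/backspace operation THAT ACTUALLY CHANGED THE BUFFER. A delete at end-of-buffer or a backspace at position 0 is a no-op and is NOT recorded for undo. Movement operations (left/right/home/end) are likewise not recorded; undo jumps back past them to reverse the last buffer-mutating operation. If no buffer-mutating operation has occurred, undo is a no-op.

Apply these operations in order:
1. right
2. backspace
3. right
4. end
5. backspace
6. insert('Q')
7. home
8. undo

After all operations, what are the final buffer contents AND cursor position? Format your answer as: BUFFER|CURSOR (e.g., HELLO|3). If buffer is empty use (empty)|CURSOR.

Answer: DGJDN|5

Derivation:
After op 1 (right): buf='MDGJDNE' cursor=1
After op 2 (backspace): buf='DGJDNE' cursor=0
After op 3 (right): buf='DGJDNE' cursor=1
After op 4 (end): buf='DGJDNE' cursor=6
After op 5 (backspace): buf='DGJDN' cursor=5
After op 6 (insert('Q')): buf='DGJDNQ' cursor=6
After op 7 (home): buf='DGJDNQ' cursor=0
After op 8 (undo): buf='DGJDN' cursor=5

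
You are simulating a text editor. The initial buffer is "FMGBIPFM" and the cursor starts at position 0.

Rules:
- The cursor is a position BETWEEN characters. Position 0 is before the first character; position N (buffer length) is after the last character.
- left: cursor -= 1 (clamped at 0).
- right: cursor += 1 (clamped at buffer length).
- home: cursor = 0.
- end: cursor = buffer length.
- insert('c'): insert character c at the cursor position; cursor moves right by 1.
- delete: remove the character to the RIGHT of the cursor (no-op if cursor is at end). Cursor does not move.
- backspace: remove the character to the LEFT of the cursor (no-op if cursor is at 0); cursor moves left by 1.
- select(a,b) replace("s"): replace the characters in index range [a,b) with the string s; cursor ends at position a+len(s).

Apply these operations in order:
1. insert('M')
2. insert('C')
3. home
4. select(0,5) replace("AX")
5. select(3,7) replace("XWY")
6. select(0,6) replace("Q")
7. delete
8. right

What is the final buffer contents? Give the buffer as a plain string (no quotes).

After op 1 (insert('M')): buf='MFMGBIPFM' cursor=1
After op 2 (insert('C')): buf='MCFMGBIPFM' cursor=2
After op 3 (home): buf='MCFMGBIPFM' cursor=0
After op 4 (select(0,5) replace("AX")): buf='AXBIPFM' cursor=2
After op 5 (select(3,7) replace("XWY")): buf='AXBXWY' cursor=6
After op 6 (select(0,6) replace("Q")): buf='Q' cursor=1
After op 7 (delete): buf='Q' cursor=1
After op 8 (right): buf='Q' cursor=1

Answer: Q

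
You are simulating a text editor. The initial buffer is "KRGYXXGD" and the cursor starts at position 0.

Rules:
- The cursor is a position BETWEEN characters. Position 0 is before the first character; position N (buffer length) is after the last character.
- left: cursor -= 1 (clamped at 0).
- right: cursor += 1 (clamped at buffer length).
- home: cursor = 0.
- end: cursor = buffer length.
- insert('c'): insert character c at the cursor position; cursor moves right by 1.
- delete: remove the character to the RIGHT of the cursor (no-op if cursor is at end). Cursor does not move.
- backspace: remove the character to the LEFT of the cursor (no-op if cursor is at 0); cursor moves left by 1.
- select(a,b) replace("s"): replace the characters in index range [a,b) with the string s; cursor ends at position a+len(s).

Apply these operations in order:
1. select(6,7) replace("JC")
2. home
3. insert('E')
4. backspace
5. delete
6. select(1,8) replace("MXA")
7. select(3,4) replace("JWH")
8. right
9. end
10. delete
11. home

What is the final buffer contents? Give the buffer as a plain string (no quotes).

After op 1 (select(6,7) replace("JC")): buf='KRGYXXJCD' cursor=8
After op 2 (home): buf='KRGYXXJCD' cursor=0
After op 3 (insert('E')): buf='EKRGYXXJCD' cursor=1
After op 4 (backspace): buf='KRGYXXJCD' cursor=0
After op 5 (delete): buf='RGYXXJCD' cursor=0
After op 6 (select(1,8) replace("MXA")): buf='RMXA' cursor=4
After op 7 (select(3,4) replace("JWH")): buf='RMXJWH' cursor=6
After op 8 (right): buf='RMXJWH' cursor=6
After op 9 (end): buf='RMXJWH' cursor=6
After op 10 (delete): buf='RMXJWH' cursor=6
After op 11 (home): buf='RMXJWH' cursor=0

Answer: RMXJWH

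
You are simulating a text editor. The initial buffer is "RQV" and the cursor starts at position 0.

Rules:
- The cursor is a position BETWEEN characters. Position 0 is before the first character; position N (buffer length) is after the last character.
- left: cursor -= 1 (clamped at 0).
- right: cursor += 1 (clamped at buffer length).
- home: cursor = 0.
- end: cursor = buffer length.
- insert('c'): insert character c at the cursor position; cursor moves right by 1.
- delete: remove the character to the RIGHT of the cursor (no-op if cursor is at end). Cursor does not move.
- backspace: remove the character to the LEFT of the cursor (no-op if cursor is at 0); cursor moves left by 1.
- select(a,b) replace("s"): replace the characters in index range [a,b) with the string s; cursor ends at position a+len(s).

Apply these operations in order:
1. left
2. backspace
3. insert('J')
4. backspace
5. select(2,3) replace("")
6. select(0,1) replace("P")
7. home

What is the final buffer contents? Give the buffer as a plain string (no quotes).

Answer: PQ

Derivation:
After op 1 (left): buf='RQV' cursor=0
After op 2 (backspace): buf='RQV' cursor=0
After op 3 (insert('J')): buf='JRQV' cursor=1
After op 4 (backspace): buf='RQV' cursor=0
After op 5 (select(2,3) replace("")): buf='RQ' cursor=2
After op 6 (select(0,1) replace("P")): buf='PQ' cursor=1
After op 7 (home): buf='PQ' cursor=0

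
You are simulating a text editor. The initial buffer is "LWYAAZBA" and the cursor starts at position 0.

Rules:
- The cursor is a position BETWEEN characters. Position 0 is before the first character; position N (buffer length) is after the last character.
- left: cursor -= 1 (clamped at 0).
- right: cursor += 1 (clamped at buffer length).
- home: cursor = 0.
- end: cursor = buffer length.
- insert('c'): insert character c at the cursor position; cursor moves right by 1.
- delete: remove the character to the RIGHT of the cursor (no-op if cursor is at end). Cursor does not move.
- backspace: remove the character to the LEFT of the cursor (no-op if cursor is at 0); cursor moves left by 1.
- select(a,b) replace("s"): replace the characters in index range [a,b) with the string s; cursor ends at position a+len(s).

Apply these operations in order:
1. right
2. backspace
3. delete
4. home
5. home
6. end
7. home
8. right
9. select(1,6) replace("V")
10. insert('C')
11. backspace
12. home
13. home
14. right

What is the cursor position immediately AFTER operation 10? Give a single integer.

Answer: 3

Derivation:
After op 1 (right): buf='LWYAAZBA' cursor=1
After op 2 (backspace): buf='WYAAZBA' cursor=0
After op 3 (delete): buf='YAAZBA' cursor=0
After op 4 (home): buf='YAAZBA' cursor=0
After op 5 (home): buf='YAAZBA' cursor=0
After op 6 (end): buf='YAAZBA' cursor=6
After op 7 (home): buf='YAAZBA' cursor=0
After op 8 (right): buf='YAAZBA' cursor=1
After op 9 (select(1,6) replace("V")): buf='YV' cursor=2
After op 10 (insert('C')): buf='YVC' cursor=3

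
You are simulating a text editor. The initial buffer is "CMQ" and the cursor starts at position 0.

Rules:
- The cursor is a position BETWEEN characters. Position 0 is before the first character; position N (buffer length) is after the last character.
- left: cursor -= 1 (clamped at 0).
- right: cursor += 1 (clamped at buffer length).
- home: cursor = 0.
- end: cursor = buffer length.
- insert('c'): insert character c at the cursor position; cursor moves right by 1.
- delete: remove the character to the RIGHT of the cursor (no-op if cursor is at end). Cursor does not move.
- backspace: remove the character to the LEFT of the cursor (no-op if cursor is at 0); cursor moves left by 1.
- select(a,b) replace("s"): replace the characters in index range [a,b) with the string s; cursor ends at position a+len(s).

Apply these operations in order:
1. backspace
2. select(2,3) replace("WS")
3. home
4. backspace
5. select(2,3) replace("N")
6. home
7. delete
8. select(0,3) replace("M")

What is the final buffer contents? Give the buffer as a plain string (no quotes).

Answer: M

Derivation:
After op 1 (backspace): buf='CMQ' cursor=0
After op 2 (select(2,3) replace("WS")): buf='CMWS' cursor=4
After op 3 (home): buf='CMWS' cursor=0
After op 4 (backspace): buf='CMWS' cursor=0
After op 5 (select(2,3) replace("N")): buf='CMNS' cursor=3
After op 6 (home): buf='CMNS' cursor=0
After op 7 (delete): buf='MNS' cursor=0
After op 8 (select(0,3) replace("M")): buf='M' cursor=1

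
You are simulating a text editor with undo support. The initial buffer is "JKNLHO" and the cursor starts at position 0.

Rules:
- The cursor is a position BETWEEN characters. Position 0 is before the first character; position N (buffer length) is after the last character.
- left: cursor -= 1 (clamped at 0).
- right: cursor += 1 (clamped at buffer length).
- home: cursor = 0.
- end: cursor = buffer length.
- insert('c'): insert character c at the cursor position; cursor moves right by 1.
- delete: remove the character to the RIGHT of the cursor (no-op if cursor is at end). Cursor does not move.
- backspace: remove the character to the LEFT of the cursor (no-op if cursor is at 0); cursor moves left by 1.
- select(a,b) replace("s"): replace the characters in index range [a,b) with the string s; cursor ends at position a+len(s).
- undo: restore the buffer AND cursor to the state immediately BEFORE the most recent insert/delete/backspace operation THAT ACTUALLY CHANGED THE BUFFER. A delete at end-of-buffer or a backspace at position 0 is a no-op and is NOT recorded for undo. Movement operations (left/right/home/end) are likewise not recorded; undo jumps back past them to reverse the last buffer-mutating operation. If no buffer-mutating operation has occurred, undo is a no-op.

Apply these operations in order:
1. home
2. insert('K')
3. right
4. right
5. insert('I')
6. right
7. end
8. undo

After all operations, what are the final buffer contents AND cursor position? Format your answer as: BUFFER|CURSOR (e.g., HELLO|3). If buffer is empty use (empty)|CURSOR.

After op 1 (home): buf='JKNLHO' cursor=0
After op 2 (insert('K')): buf='KJKNLHO' cursor=1
After op 3 (right): buf='KJKNLHO' cursor=2
After op 4 (right): buf='KJKNLHO' cursor=3
After op 5 (insert('I')): buf='KJKINLHO' cursor=4
After op 6 (right): buf='KJKINLHO' cursor=5
After op 7 (end): buf='KJKINLHO' cursor=8
After op 8 (undo): buf='KJKNLHO' cursor=3

Answer: KJKNLHO|3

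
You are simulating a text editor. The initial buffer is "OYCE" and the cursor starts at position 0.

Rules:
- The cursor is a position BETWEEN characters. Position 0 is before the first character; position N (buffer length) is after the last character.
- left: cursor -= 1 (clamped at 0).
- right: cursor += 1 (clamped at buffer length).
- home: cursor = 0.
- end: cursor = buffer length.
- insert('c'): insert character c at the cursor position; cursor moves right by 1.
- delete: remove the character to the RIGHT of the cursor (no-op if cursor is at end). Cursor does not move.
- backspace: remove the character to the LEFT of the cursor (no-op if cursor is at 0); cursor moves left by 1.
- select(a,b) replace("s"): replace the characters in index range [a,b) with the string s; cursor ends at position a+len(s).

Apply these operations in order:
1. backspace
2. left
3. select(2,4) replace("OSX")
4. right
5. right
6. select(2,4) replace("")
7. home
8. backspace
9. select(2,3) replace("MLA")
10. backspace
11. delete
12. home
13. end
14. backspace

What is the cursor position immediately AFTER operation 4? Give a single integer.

After op 1 (backspace): buf='OYCE' cursor=0
After op 2 (left): buf='OYCE' cursor=0
After op 3 (select(2,4) replace("OSX")): buf='OYOSX' cursor=5
After op 4 (right): buf='OYOSX' cursor=5

Answer: 5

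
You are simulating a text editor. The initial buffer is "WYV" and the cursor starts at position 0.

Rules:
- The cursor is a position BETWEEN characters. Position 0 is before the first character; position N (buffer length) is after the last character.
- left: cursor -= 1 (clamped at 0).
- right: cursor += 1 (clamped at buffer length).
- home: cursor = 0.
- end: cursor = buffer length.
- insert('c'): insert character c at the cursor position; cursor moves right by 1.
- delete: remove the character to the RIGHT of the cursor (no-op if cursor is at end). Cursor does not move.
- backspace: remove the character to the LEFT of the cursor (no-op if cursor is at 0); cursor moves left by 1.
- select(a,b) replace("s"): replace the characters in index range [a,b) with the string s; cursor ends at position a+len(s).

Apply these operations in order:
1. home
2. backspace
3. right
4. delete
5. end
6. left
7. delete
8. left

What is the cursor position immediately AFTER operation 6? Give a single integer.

Answer: 1

Derivation:
After op 1 (home): buf='WYV' cursor=0
After op 2 (backspace): buf='WYV' cursor=0
After op 3 (right): buf='WYV' cursor=1
After op 4 (delete): buf='WV' cursor=1
After op 5 (end): buf='WV' cursor=2
After op 6 (left): buf='WV' cursor=1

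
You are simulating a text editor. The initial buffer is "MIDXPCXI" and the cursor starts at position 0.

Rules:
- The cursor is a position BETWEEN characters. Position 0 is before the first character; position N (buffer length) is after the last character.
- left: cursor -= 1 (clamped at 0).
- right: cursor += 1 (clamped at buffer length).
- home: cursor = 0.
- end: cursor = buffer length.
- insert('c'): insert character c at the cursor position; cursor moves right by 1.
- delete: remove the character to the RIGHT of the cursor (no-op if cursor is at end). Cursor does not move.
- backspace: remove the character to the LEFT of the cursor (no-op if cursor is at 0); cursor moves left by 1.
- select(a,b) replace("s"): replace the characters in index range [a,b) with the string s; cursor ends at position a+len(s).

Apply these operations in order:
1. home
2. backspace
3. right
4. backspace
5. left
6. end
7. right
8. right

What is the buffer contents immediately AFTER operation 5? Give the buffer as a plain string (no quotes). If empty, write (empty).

After op 1 (home): buf='MIDXPCXI' cursor=0
After op 2 (backspace): buf='MIDXPCXI' cursor=0
After op 3 (right): buf='MIDXPCXI' cursor=1
After op 4 (backspace): buf='IDXPCXI' cursor=0
After op 5 (left): buf='IDXPCXI' cursor=0

Answer: IDXPCXI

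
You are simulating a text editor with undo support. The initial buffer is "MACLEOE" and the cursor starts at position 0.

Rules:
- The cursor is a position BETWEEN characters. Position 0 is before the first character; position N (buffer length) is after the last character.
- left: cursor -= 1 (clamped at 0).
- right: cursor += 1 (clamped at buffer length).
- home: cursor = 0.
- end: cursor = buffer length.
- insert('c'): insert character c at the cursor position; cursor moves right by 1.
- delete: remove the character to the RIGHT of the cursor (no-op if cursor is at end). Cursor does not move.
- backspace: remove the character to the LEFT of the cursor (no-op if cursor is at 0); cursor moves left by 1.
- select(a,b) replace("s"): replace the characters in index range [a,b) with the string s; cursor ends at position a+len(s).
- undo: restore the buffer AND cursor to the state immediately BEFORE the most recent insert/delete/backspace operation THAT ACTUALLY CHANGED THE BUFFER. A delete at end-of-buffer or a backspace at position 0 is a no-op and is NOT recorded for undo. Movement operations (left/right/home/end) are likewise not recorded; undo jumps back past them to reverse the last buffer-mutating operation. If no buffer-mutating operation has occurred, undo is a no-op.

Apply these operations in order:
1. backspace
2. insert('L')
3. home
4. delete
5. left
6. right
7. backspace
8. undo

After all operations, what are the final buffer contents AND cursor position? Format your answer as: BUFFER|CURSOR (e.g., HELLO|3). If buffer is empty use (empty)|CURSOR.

After op 1 (backspace): buf='MACLEOE' cursor=0
After op 2 (insert('L')): buf='LMACLEOE' cursor=1
After op 3 (home): buf='LMACLEOE' cursor=0
After op 4 (delete): buf='MACLEOE' cursor=0
After op 5 (left): buf='MACLEOE' cursor=0
After op 6 (right): buf='MACLEOE' cursor=1
After op 7 (backspace): buf='ACLEOE' cursor=0
After op 8 (undo): buf='MACLEOE' cursor=1

Answer: MACLEOE|1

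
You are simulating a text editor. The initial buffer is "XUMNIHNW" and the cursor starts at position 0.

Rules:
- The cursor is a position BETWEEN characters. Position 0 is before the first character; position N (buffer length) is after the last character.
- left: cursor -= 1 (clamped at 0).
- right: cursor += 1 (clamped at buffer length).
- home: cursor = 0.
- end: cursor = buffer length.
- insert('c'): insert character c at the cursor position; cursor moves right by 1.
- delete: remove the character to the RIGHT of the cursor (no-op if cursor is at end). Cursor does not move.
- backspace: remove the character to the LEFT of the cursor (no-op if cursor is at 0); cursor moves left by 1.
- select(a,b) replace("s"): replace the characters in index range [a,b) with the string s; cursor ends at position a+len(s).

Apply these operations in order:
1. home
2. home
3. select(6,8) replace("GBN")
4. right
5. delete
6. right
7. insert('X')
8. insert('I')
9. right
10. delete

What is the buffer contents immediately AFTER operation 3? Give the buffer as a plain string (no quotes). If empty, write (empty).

Answer: XUMNIHGBN

Derivation:
After op 1 (home): buf='XUMNIHNW' cursor=0
After op 2 (home): buf='XUMNIHNW' cursor=0
After op 3 (select(6,8) replace("GBN")): buf='XUMNIHGBN' cursor=9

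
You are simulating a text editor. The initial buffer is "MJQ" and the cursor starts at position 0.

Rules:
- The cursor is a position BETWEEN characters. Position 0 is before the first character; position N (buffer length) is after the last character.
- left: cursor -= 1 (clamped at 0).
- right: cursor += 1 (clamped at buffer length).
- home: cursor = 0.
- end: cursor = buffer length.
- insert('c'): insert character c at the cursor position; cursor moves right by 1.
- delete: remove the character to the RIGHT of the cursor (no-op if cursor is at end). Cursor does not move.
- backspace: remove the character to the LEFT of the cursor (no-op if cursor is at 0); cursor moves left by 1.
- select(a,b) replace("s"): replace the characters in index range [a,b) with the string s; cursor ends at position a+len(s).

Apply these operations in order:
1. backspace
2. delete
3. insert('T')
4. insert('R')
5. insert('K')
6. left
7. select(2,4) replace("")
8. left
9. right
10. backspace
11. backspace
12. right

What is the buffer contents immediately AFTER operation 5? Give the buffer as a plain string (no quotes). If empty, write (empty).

After op 1 (backspace): buf='MJQ' cursor=0
After op 2 (delete): buf='JQ' cursor=0
After op 3 (insert('T')): buf='TJQ' cursor=1
After op 4 (insert('R')): buf='TRJQ' cursor=2
After op 5 (insert('K')): buf='TRKJQ' cursor=3

Answer: TRKJQ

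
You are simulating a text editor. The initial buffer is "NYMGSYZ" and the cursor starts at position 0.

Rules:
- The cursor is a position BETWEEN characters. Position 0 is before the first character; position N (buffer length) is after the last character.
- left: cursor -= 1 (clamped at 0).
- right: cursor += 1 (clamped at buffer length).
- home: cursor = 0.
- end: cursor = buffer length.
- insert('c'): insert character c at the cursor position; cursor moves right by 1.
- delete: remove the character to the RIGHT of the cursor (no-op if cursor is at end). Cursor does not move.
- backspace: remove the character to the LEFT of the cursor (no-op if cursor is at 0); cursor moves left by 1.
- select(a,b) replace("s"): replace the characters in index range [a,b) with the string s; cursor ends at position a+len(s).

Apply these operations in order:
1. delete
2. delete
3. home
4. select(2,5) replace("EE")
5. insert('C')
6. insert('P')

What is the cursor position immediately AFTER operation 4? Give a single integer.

After op 1 (delete): buf='YMGSYZ' cursor=0
After op 2 (delete): buf='MGSYZ' cursor=0
After op 3 (home): buf='MGSYZ' cursor=0
After op 4 (select(2,5) replace("EE")): buf='MGEE' cursor=4

Answer: 4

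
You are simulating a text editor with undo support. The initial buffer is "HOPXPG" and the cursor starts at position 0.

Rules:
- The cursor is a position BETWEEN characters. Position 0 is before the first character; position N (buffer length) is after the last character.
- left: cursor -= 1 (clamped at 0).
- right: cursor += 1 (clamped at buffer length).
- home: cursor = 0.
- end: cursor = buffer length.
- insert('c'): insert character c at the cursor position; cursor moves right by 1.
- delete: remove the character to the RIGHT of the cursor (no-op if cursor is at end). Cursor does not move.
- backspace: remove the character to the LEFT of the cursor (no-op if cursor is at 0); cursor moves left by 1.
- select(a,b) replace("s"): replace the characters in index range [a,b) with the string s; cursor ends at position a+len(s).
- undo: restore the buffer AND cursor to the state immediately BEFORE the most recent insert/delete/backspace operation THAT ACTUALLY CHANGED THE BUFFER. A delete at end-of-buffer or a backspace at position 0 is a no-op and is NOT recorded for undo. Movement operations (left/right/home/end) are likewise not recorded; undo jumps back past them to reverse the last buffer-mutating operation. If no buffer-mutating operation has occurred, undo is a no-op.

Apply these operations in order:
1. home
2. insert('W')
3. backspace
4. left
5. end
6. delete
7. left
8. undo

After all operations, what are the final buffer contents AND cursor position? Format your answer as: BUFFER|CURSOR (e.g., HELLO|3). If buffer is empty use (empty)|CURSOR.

Answer: WHOPXPG|1

Derivation:
After op 1 (home): buf='HOPXPG' cursor=0
After op 2 (insert('W')): buf='WHOPXPG' cursor=1
After op 3 (backspace): buf='HOPXPG' cursor=0
After op 4 (left): buf='HOPXPG' cursor=0
After op 5 (end): buf='HOPXPG' cursor=6
After op 6 (delete): buf='HOPXPG' cursor=6
After op 7 (left): buf='HOPXPG' cursor=5
After op 8 (undo): buf='WHOPXPG' cursor=1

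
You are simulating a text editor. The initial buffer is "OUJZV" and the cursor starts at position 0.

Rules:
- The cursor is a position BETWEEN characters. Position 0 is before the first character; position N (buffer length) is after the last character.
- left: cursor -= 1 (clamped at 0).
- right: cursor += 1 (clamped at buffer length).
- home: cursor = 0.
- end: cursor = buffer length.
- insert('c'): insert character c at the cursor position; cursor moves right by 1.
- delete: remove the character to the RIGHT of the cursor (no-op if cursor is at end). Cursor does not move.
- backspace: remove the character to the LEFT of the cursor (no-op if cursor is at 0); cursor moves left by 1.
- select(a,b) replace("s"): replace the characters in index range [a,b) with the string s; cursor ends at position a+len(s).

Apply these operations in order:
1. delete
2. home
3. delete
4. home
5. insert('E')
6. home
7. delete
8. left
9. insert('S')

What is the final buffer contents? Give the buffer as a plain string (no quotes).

After op 1 (delete): buf='UJZV' cursor=0
After op 2 (home): buf='UJZV' cursor=0
After op 3 (delete): buf='JZV' cursor=0
After op 4 (home): buf='JZV' cursor=0
After op 5 (insert('E')): buf='EJZV' cursor=1
After op 6 (home): buf='EJZV' cursor=0
After op 7 (delete): buf='JZV' cursor=0
After op 8 (left): buf='JZV' cursor=0
After op 9 (insert('S')): buf='SJZV' cursor=1

Answer: SJZV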